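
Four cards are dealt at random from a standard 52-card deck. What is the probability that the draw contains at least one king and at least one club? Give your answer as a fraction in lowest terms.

There are C(52,4) = 270725 possible draws.
By inclusion-exclusion on the complements, draws missing all kings or all clubs: C(48,4) + C(39,4) − C(36,4) = 194580 + 82251 − 58905 = 217926.
So draws with at least one of each: 270725 − 217926 = 52799, probability 52799/270725.

52799/270725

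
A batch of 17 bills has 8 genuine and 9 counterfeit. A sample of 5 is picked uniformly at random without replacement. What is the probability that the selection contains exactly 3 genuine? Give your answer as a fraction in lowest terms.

There are C(17,5) = 6188 ways to choose 5 from 17.
Selections with exactly 3 genuine: choose 3 of the 8 genuine and 2 of the 9 counterfeit, C(8,3)·C(9,2) = 56·36 = 2016.
Probability = 2016/6188 = 72/221.

72/221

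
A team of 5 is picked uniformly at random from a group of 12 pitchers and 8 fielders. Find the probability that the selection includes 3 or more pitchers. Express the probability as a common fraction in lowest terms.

682/969

There are C(20,5) = 15504 ways to choose the 5.
Favorable selections (3 or more pitchers): C(12,3)·C(8,2) + C(12,4)·C(8,1) + C(12,5)·C(8,0) = 6160 + 3960 + 792 = 10912.
Probability = 10912/15504 = 682/969.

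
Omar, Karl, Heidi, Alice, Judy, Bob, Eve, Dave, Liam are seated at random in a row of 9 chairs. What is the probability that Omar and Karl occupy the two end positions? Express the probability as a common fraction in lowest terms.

1/36

There are 9! = 362880 arrangements.
Place Omar and Karl at the ends in 2 ways, arrange the remaining 7 in 7! = 5040 ways: 2·5040 = 10080.
Probability = 10080/362880 = 1/36.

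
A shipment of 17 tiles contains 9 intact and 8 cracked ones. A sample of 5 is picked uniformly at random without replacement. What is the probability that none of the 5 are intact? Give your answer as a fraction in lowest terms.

There are C(17,5) = 6188 possible selections.
Selections with no intact (all cracked): C(8,5) = 56.
Probability = 56/6188 = 2/221.

2/221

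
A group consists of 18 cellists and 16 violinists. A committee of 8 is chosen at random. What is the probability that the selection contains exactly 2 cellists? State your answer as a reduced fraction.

182/2697

There are C(34,8) = 18156204 ways to choose 8 from 34.
Selections with exactly 2 cellists: choose 2 of the 18 cellists and 6 of the 16 violinists, C(18,2)·C(16,6) = 153·8008 = 1225224.
Probability = 1225224/18156204 = 182/2697.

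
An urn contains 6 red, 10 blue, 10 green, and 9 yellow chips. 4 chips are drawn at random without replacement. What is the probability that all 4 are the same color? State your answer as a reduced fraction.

There are C(35,4) = 52360 ways to draw 4 chips.
All same color: C(6,4) + C(10,4) + C(10,4) + C(9,4) = 15 + 210 + 210 + 126 = 561.
Probability = 561/52360 = 3/280.

3/280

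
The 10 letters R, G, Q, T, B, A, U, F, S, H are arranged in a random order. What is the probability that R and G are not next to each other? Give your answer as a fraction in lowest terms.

There are 10! = 3628800 arrangements.
Arrangements with R and G adjacent: 2·9! = 725760.
So not adjacent: 3628800 − 725760 = 2903040, probability 2903040/3628800 = 4/5.

4/5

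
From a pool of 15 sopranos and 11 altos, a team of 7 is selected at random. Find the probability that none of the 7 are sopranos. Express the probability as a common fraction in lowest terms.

There are C(26,7) = 657800 possible selections.
Selections with no sopranos (all altos): C(11,7) = 330.
Probability = 330/657800 = 3/5980.

3/5980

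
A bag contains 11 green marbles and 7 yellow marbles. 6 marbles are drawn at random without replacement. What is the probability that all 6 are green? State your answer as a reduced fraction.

There are C(18,6) = 18564 possible selections.
Selections with all green: C(11,6) = 462.
Probability = 462/18564 = 11/442.

11/442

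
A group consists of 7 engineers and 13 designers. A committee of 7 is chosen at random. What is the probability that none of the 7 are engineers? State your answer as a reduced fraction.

143/6460

There are C(20,7) = 77520 possible selections.
Selections with no engineers (all designers): C(13,7) = 1716.
Probability = 1716/77520 = 143/6460.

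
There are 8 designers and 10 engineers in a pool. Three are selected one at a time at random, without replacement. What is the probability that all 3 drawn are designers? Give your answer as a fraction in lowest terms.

7/102

Multiply the conditional probabilities at each draw: 8/18 · 7/17 · 6/16 = 336/4896 = 7/102.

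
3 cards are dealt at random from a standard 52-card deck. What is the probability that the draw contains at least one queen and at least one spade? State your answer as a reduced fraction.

33/260

There are C(52,3) = 22100 possible draws.
By inclusion-exclusion on the complements, draws missing all queens or all spades: C(48,3) + C(39,3) − C(36,3) = 17296 + 9139 − 7140 = 19295.
So draws with at least one of each: 22100 − 19295 = 2805, probability 2805/22100 = 33/260.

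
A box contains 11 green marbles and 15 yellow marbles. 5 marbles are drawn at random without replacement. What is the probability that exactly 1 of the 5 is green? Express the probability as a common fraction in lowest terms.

21/92

There are C(26,5) = 65780 ways to choose 5 from 26.
Selections with exactly 1 green: choose 1 of the 11 green and 4 of the 15 yellow, C(11,1)·C(15,4) = 11·1365 = 15015.
Probability = 15015/65780 = 21/92.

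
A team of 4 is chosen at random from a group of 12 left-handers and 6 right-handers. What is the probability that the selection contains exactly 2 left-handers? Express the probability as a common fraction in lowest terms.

Total number of selections: C(18,4) = 3060.
Selections with exactly 2 left-handers: choose 2 of the 12 left-handers and 2 of the 6 right-handers, C(12,2)·C(6,2) = 66·15 = 990.
Probability = 990/3060 = 11/34.

11/34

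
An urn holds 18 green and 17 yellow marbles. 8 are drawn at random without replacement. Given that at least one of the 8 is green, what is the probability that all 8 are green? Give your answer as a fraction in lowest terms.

Work in counts. Selections with at least one green: C(35,8) − C(17,8) = 23535820 − 24310 = 23511510.
Of those, selections where all 8 are green: C(18,8) = 43758.
Conditional probability = 43758/23511510 = 13/6985.

13/6985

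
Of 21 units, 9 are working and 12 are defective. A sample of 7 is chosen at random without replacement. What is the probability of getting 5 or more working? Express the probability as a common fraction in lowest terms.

26/323

Total selections: C(21,7) = 116280.
Favorable selections (5 or more working): C(9,5)·C(12,2) + C(9,6)·C(12,1) + C(9,7)·C(12,0) = 8316 + 1008 + 36 = 9360.
Probability = 9360/116280 = 26/323.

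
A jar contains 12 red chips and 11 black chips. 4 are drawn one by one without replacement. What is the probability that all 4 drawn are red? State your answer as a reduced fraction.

Multiply the conditional probabilities at each draw: 12/23 · 11/22 · 10/21 · 9/20 = 11880/212520 = 9/161.

9/161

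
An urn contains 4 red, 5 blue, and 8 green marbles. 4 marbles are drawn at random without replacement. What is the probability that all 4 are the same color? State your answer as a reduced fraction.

19/595

There are C(17,4) = 2380 ways to draw 4 marbles.
All same color: C(4,4) + C(5,4) + C(8,4) = 1 + 5 + 70 = 76.
Probability = 76/2380 = 19/595.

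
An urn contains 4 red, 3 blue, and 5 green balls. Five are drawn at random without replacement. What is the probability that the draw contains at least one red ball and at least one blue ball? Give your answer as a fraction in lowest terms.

611/792

There are C(12,5) = 792 possible draws.
By inclusion-exclusion on the complements, draws missing all red or all blue: C(8,5) + C(9,5) − C(5,5) = 56 + 126 − 1 = 181.
So draws with at least one of each: 792 − 181 = 611, probability 611/792.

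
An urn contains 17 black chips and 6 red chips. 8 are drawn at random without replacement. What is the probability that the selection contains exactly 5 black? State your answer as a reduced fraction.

3640/14421

Total number of selections: C(23,8) = 490314.
Selections with exactly 5 black: choose 5 of the 17 black and 3 of the 6 red, C(17,5)·C(6,3) = 6188·20 = 123760.
Probability = 123760/490314 = 3640/14421.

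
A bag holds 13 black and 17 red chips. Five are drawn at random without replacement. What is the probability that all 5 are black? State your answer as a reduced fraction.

11/1218

There are C(30,5) = 142506 possible selections.
Selections with all black: C(13,5) = 1287.
Probability = 1287/142506 = 11/1218.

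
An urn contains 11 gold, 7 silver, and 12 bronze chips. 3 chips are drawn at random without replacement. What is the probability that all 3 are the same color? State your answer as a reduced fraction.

3/29

There are C(30,3) = 4060 ways to draw 3 chips.
All same color: C(11,3) + C(7,3) + C(12,3) = 165 + 35 + 220 = 420.
Probability = 420/4060 = 3/29.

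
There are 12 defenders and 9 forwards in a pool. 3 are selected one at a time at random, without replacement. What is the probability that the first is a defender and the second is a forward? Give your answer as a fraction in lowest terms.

9/35

Multiply the conditional probabilities at each draw: 12/21 · 9/20 = 108/420 = 9/35.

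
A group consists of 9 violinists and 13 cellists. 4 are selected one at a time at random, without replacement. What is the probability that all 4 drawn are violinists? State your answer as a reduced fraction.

18/1045

Multiply the conditional probabilities at each draw: 9/22 · 8/21 · 7/20 · 6/19 = 3024/175560 = 18/1045.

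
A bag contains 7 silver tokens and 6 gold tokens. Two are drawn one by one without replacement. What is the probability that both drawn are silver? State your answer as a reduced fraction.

7/26

Multiply the conditional probabilities at each draw: 7/13 · 6/12 = 42/156 = 7/26.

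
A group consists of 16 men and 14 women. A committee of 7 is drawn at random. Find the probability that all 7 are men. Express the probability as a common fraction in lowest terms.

There are C(30,7) = 2035800 possible selections.
Selections with all men: C(16,7) = 11440.
Probability = 11440/2035800 = 22/3915.

22/3915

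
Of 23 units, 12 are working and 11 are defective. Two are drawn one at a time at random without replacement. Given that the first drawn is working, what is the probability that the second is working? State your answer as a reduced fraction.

1/2

After removing one working, 22 remain: 11 working and 11 defective.
So the probability the next is working is 11/22 = 1/2.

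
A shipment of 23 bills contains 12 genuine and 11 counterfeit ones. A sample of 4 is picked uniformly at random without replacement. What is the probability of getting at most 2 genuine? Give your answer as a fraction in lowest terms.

Total selections: C(23,4) = 8855.
Count the complement (more than 2 genuine): C(12,3)·C(11,1) + C(12,4)·C(11,0) = 2420 + 495 = 2915.
Probability = 1 − 2915/8855 = 5940/8855 = 108/161.

108/161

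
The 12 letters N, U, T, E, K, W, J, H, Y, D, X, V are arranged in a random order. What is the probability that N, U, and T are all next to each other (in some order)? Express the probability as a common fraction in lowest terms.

1/22

There are 12! = 479001600 arrangements.
Treat the three as one block: 10! placements × 3! orders within the block = 3628800·6 = 21772800.
Probability = 21772800/479001600 = 1/22.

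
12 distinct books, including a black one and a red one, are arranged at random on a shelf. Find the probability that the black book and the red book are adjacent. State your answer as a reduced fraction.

1/6

There are 12! = 479001600 arrangements.
Treat the black book and the red book as a block: 11! arrangements of the blocks × 2 orders within the block = 2·39916800 = 79833600.
Probability = 79833600/479001600 = 1/6.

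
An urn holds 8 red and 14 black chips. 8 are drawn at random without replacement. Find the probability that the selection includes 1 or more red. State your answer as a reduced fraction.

9599/9690

Total selections: C(22,8) = 319770.
The complement is all 8 are black: C(14,8) = 3003.
Probability = 1 − 3003/319770 = 316767/319770 = 9599/9690.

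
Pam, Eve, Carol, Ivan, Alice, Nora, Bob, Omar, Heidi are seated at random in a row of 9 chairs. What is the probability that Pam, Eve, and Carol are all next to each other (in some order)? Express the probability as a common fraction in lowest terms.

There are 9! = 362880 arrangements.
Treat the three as one block: 7! placements × 3! orders within the block = 5040·6 = 30240.
Probability = 30240/362880 = 1/12.

1/12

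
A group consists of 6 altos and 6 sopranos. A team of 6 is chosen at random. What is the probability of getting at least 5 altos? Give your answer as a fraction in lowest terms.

37/924

There are C(12,6) = 924 ways to choose the 6.
Favorable selections (at least 5 altos): C(6,5)·C(6,1) + C(6,6)·C(6,0) = 36 + 1 = 37.
Probability = 37/924.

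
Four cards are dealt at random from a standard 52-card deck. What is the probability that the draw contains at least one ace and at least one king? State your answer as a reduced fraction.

1332/20825

There are C(52,4) = 270725 possible draws.
By inclusion-exclusion on the complements, draws missing all aces or all kings: C(48,4) + C(48,4) − C(44,4) = 194580 + 194580 − 135751 = 253409.
So draws with at least one of each: 270725 − 253409 = 17316, probability 17316/270725 = 1332/20825.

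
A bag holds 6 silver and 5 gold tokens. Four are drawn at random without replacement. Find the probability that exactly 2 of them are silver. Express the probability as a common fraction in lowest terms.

5/11

Total number of selections: C(11,4) = 330.
Selections with exactly 2 silver: choose 2 of the 6 silver and 2 of the 5 gold, C(6,2)·C(5,2) = 15·10 = 150.
Probability = 150/330 = 5/11.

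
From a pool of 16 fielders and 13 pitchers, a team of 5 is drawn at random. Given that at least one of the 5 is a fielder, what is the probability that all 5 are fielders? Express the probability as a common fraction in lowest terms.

28/753

Work in counts. Selections with at least one fielder: C(29,5) − C(13,5) = 118755 − 1287 = 117468.
Of those, selections where all 5 are fielders: C(16,5) = 4368.
Conditional probability = 4368/117468 = 28/753.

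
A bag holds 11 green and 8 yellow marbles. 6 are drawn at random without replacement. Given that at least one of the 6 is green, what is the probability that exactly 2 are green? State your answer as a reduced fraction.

Work in counts. Selections with at least one green: C(19,6) − C(8,6) = 27132 − 28 = 27104.
Of those, selections where exactly 2 are green: C(11,2)·C(8,4) = 55·70 = 3850.
Conditional probability = 3850/27104 = 25/176.

25/176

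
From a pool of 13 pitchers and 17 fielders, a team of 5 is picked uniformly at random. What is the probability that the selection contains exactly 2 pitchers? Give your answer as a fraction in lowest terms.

The sample space is all 5-subsets of the 30: C(30,5) = 142506.
Selections with exactly 2 pitchers: choose 2 of the 13 pitchers and 3 of the 17 fielders, C(13,2)·C(17,3) = 78·680 = 53040.
Probability = 53040/142506 = 680/1827.

680/1827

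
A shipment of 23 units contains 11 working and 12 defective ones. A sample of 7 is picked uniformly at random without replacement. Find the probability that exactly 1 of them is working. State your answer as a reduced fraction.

There are C(23,7) = 245157 ways to choose 7 from 23.
Selections with exactly 1 working: choose 1 of the 11 working and 6 of the 12 defective, C(11,1)·C(12,6) = 11·924 = 10164.
Probability = 10164/245157 = 308/7429.

308/7429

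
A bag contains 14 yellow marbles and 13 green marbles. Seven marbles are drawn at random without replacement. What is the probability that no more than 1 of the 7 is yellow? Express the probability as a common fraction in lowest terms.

2/69

There are C(27,7) = 888030 ways to choose the 7.
Favorable selections (no more than 1 yellow): C(14,0)·C(13,7) + C(14,1)·C(13,6) = 1716 + 24024 = 25740.
Probability = 25740/888030 = 2/69.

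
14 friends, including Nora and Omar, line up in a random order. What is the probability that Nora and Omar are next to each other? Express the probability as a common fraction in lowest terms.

There are 14! = 87178291200 arrangements.
Treat Nora and Omar as a block: 13! arrangements of the blocks × 2 orders within the block = 2·6227020800 = 12454041600.
Probability = 12454041600/87178291200 = 1/7.

1/7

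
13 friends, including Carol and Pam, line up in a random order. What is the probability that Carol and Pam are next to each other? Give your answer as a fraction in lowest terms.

There are 13! = 6227020800 arrangements.
Treat Carol and Pam as a block: 12! arrangements of the blocks × 2 orders within the block = 2·479001600 = 958003200.
Probability = 958003200/6227020800 = 2/13.

2/13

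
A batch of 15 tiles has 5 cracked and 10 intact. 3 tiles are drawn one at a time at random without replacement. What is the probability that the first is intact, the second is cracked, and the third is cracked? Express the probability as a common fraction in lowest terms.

20/273

Multiply the conditional probabilities at each draw: 10/15 · 5/14 · 4/13 = 200/2730 = 20/273.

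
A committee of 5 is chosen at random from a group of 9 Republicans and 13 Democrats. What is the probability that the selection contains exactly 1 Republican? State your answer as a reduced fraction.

65/266

Total number of selections: C(22,5) = 26334.
Selections with exactly 1 Republican: choose 1 of the 9 Republicans and 4 of the 13 Democrats, C(9,1)·C(13,4) = 9·715 = 6435.
Probability = 6435/26334 = 65/266.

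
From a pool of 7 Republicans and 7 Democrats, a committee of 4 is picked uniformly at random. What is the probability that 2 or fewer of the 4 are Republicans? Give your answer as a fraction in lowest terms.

103/143

Total selections: C(14,4) = 1001.
Count the complement (more than 2 Republicans): C(7,3)·C(7,1) + C(7,4)·C(7,0) = 245 + 35 = 280.
Probability = 1 − 280/1001 = 721/1001 = 103/143.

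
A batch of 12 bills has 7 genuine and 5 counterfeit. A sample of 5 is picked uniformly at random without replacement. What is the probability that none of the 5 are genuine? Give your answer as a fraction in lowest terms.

There are C(12,5) = 792 possible selections.
Selections with no genuine (all counterfeit): C(5,5) = 1.
Probability = 1/792.

1/792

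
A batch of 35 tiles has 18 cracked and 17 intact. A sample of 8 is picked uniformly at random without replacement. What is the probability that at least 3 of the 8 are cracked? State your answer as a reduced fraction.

There are C(35,8) = 23535820 ways to choose the 8.
Count the complement (fewer than 3 cracked): C(18,0)·C(17,8) + C(18,1)·C(17,7) + C(18,2)·C(17,6) = 24310 + 350064 + 1893528 = 2267902.
Probability = 1 − 2267902/23535820 = 21267918/23535820 = 89361/98890.

89361/98890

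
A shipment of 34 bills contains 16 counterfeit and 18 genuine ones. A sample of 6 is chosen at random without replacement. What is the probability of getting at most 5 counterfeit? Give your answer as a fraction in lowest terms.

15192/15283

There are C(34,6) = 1344904 ways to choose the 6.
The complement is exactly 6 counterfeit: C(16,6)·C(18,0) = 8008.
Probability = 1 − 8008/1344904 = 1336896/1344904 = 15192/15283.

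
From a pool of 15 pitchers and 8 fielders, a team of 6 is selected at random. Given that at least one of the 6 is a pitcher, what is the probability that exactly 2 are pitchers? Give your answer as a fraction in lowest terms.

1050/14417

Work in counts. Selections with at least one pitcher: C(23,6) − C(8,6) = 100947 − 28 = 100919.
Of those, selections where exactly 2 are pitchers: C(15,2)·C(8,4) = 105·70 = 7350.
Conditional probability = 7350/100919 = 1050/14417.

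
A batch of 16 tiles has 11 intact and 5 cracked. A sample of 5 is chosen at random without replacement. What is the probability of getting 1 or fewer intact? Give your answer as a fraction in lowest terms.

1/78

Total selections: C(16,5) = 4368.
Favorable selections (1 or fewer intact): C(11,0)·C(5,5) + C(11,1)·C(5,4) = 1 + 55 = 56.
Probability = 56/4368 = 1/78.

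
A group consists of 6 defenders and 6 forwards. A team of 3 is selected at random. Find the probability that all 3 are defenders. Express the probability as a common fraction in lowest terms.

1/11

There are C(12,3) = 220 possible selections.
Selections with all defenders: C(6,3) = 20.
Probability = 20/220 = 1/11.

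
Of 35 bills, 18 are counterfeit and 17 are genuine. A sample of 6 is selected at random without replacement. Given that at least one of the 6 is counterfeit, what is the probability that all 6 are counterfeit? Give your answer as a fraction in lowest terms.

Work in counts. Selections with at least one counterfeit: C(35,6) − C(17,6) = 1623160 − 12376 = 1610784.
Of those, selections where all 6 are counterfeit: C(18,6) = 18564.
Conditional probability = 18564/1610784 = 13/1128.

13/1128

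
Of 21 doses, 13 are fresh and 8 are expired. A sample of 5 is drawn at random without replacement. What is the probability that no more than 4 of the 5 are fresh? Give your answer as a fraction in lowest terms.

Total selections: C(21,5) = 20349.
Favorable selections (no more than 4 fresh): C(13,0)·C(8,5) + C(13,1)·C(8,4) + C(13,2)·C(8,3) + C(13,3)·C(8,2) + C(13,4)·C(8,1) = 56 + 910 + 4368 + 8008 + 5720 = 19062.
Probability = 19062/20349 = 2118/2261.

2118/2261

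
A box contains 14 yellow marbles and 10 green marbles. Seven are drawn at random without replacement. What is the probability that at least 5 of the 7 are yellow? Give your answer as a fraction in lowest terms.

Total selections: C(24,7) = 346104.
Favorable selections (at least 5 yellow): C(14,5)·C(10,2) + C(14,6)·C(10,1) + C(14,7)·C(10,0) = 90090 + 30030 + 3432 = 123552.
Probability = 123552/346104 = 156/437.

156/437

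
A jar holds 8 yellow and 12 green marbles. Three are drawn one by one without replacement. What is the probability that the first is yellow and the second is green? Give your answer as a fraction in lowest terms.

24/95

Multiply the conditional probabilities at each draw: 8/20 · 12/19 = 96/380 = 24/95.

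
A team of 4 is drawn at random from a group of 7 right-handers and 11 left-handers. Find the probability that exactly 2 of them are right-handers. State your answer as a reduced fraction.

77/204

There are C(18,4) = 3060 ways to choose 4 from 18.
Selections with exactly 2 right-handers: choose 2 of the 7 right-handers and 2 of the 11 left-handers, C(7,2)·C(11,2) = 21·55 = 1155.
Probability = 1155/3060 = 77/204.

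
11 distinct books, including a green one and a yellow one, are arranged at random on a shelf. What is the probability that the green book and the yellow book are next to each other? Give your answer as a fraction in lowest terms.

There are 11! = 39916800 arrangements.
Treat the green book and the yellow book as a block: 10! arrangements of the blocks × 2 orders within the block = 2·3628800 = 7257600.
Probability = 7257600/39916800 = 2/11.

2/11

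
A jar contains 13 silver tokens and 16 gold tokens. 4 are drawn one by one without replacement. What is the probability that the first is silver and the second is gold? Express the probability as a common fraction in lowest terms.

52/203

Multiply the conditional probabilities at each draw: 13/29 · 16/28 = 208/812 = 52/203.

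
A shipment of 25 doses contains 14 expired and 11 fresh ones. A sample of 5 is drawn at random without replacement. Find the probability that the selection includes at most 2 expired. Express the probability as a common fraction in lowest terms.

There are C(25,5) = 53130 ways to choose the 5.
Favorable selections (at most 2 expired): C(14,0)·C(11,5) + C(14,1)·C(11,4) + C(14,2)·C(11,3) = 462 + 4620 + 15015 = 20097.
Probability = 20097/53130 = 87/230.

87/230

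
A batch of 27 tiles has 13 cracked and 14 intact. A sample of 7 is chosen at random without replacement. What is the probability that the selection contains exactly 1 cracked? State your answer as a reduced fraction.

91/2070

The sample space is all 7-subsets of the 27: C(27,7) = 888030.
Selections with exactly 1 cracked: choose 1 of the 13 cracked and 6 of the 14 intact, C(13,1)·C(14,6) = 13·3003 = 39039.
Probability = 39039/888030 = 91/2070.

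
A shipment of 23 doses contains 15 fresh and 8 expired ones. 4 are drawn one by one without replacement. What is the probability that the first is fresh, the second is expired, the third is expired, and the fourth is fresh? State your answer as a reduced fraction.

14/253

Multiply the conditional probabilities at each draw: 15/23 · 8/22 · 7/21 · 14/20 = 11760/212520 = 14/253.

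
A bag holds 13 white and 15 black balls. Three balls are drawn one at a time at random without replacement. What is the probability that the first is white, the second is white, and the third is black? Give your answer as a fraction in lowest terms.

5/42

Multiply the conditional probabilities at each draw: 13/28 · 12/27 · 15/26 = 2340/19656 = 5/42.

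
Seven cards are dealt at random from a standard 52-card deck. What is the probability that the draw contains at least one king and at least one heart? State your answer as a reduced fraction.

There are C(52,7) = 133784560 possible draws.
By inclusion-exclusion on the complements, draws missing all kings or all hearts: C(48,7) + C(39,7) − C(36,7) = 73629072 + 15380937 − 8347680 = 80662329.
So draws with at least one of each: 133784560 − 80662329 = 53122231, probability 53122231/133784560.

53122231/133784560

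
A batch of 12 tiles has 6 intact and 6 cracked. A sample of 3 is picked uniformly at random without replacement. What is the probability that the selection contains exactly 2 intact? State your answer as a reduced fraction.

9/22

Total number of selections: C(12,3) = 220.
Selections with exactly 2 intact: choose 2 of the 6 intact and 1 of the 6 cracked, C(6,2)·C(6,1) = 15·6 = 90.
Probability = 90/220 = 9/22.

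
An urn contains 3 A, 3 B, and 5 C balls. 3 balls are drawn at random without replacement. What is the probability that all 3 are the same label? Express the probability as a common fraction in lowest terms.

There are C(11,3) = 165 ways to draw 3 balls.
All same label: C(3,3) + C(3,3) + C(5,3) = 1 + 1 + 10 = 12.
Probability = 12/165 = 4/55.

4/55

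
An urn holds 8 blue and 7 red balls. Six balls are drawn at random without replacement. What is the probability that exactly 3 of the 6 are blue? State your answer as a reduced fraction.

There are C(15,6) = 5005 ways to choose 6 from 15.
Selections with exactly 3 blue: choose 3 of the 8 blue and 3 of the 7 red, C(8,3)·C(7,3) = 56·35 = 1960.
Probability = 1960/5005 = 56/143.

56/143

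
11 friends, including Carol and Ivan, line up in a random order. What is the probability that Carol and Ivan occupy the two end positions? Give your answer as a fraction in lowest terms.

There are 11! = 39916800 arrangements.
Place Carol and Ivan at the ends in 2 ways, arrange the remaining 9 in 9! = 362880 ways: 2·362880 = 725760.
Probability = 725760/39916800 = 1/55.

1/55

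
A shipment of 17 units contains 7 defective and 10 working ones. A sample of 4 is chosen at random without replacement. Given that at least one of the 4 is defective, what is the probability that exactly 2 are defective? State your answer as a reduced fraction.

27/62

Work in counts. Selections with at least one defective: C(17,4) − C(10,4) = 2380 − 210 = 2170.
Of those, selections where exactly 2 are defective: C(7,2)·C(10,2) = 21·45 = 945.
Conditional probability = 945/2170 = 27/62.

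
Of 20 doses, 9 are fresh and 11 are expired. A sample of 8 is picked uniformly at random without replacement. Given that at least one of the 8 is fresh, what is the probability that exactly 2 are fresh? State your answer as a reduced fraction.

5544/41935

Work in counts. Selections with at least one fresh: C(20,8) − C(11,8) = 125970 − 165 = 125805.
Of those, selections where exactly 2 are fresh: C(9,2)·C(11,6) = 36·462 = 16632.
Conditional probability = 16632/125805 = 5544/41935.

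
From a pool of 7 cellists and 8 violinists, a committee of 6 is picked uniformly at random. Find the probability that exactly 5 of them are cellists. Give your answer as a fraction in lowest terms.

24/715

Total number of selections: C(15,6) = 5005.
Selections with exactly 5 cellists: choose 5 of the 7 cellists and 1 of the 8 violinists, C(7,5)·C(8,1) = 21·8 = 168.
Probability = 168/5005 = 24/715.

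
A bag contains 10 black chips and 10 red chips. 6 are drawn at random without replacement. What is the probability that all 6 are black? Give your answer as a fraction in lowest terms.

7/1292

There are C(20,6) = 38760 possible selections.
Selections with all black: C(10,6) = 210.
Probability = 210/38760 = 7/1292.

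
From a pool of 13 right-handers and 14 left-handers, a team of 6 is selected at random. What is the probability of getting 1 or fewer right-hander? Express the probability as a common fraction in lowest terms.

203/2070

Total selections: C(27,6) = 296010.
Favorable selections (1 or fewer right-hander): C(13,0)·C(14,6) + C(13,1)·C(14,5) = 3003 + 26026 = 29029.
Probability = 29029/296010 = 203/2070.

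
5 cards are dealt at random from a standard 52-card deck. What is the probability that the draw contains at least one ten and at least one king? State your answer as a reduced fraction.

6509/64974

There are C(52,5) = 2598960 possible draws.
By inclusion-exclusion on the complements, draws missing all tens or all kings: C(48,5) + C(48,5) − C(44,5) = 1712304 + 1712304 − 1086008 = 2338600.
So draws with at least one of each: 2598960 − 2338600 = 260360, probability 260360/2598960 = 6509/64974.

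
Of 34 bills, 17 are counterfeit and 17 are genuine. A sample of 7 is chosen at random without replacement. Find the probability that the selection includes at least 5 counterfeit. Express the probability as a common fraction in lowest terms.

3939/19778

Total selections: C(34,7) = 5379616.
Favorable selections (at least 5 counterfeit): C(17,5)·C(17,2) + C(17,6)·C(17,1) + C(17,7)·C(17,0) = 841568 + 210392 + 19448 = 1071408.
Probability = 1071408/5379616 = 3939/19778.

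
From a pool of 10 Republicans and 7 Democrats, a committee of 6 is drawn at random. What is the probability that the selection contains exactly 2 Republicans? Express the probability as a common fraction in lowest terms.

225/1768

There are C(17,6) = 12376 ways to choose 6 from 17.
Selections with exactly 2 Republicans: choose 2 of the 10 Republicans and 4 of the 7 Democrats, C(10,2)·C(7,4) = 45·35 = 1575.
Probability = 1575/12376 = 225/1768.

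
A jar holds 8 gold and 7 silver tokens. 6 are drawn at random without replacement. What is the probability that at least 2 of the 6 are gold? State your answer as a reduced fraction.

138/143

There are C(15,6) = 5005 ways to choose the 6.
Count the complement (fewer than 2 gold): C(8,0)·C(7,6) + C(8,1)·C(7,5) = 7 + 168 = 175.
Probability = 1 − 175/5005 = 4830/5005 = 138/143.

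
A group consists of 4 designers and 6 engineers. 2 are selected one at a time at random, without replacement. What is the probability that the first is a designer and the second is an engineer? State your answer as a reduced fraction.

Multiply the conditional probabilities at each draw: 4/10 · 6/9 = 24/90 = 4/15.

4/15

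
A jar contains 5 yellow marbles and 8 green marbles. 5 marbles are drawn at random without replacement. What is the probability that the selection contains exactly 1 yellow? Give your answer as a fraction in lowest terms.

350/1287

There are C(13,5) = 1287 ways to choose 5 from 13.
Selections with exactly 1 yellow: choose 1 of the 5 yellow and 4 of the 8 green, C(5,1)·C(8,4) = 5·70 = 350.
Probability = 350/1287.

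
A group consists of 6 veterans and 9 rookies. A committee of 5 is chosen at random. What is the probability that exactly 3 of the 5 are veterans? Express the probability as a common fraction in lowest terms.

Total number of selections: C(15,5) = 3003.
Selections with exactly 3 veterans: choose 3 of the 6 veterans and 2 of the 9 rookies, C(6,3)·C(9,2) = 20·36 = 720.
Probability = 720/3003 = 240/1001.

240/1001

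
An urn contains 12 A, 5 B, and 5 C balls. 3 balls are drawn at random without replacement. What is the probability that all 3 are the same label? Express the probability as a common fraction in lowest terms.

There are C(22,3) = 1540 ways to draw 3 balls.
All same label: C(12,3) + C(5,3) + C(5,3) = 220 + 10 + 10 = 240.
Probability = 240/1540 = 12/77.

12/77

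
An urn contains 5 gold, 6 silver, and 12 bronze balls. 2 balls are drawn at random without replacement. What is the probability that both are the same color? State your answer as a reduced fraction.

91/253

There are C(23,2) = 253 ways to draw 2 balls.
All same color: C(5,2) + C(6,2) + C(12,2) = 10 + 15 + 66 = 91.
Probability = 91/253.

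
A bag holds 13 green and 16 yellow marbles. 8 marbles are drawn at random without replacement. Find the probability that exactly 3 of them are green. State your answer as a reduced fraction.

The sample space is all 8-subsets of the 29: C(29,8) = 4292145.
Selections with exactly 3 green: choose 3 of the 13 green and 5 of the 16 yellow, C(13,3)·C(16,5) = 286·4368 = 1249248.
Probability = 1249248/4292145 = 2912/10005.

2912/10005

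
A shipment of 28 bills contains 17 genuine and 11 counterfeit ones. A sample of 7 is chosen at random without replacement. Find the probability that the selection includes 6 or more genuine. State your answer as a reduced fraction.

136/1035

There are C(28,7) = 1184040 ways to choose the 7.
Favorable selections (6 or more genuine): C(17,6)·C(11,1) + C(17,7)·C(11,0) = 136136 + 19448 = 155584.
Probability = 155584/1184040 = 136/1035.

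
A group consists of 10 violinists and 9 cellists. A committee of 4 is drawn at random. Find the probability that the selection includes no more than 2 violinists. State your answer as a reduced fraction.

There are C(19,4) = 3876 ways to choose the 4.
Count the complement (more than 2 violinists): C(10,3)·C(9,1) + C(10,4)·C(9,0) = 1080 + 210 = 1290.
Probability = 1 − 1290/3876 = 2586/3876 = 431/646.

431/646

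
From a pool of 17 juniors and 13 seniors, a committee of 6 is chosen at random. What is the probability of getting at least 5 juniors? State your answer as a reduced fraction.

68/435

Total selections: C(30,6) = 593775.
Favorable selections (at least 5 juniors): C(17,5)·C(13,1) + C(17,6)·C(13,0) = 80444 + 12376 = 92820.
Probability = 92820/593775 = 68/435.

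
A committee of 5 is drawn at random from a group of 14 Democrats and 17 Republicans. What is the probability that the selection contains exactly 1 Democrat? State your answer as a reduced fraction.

4760/24273

There are C(31,5) = 169911 ways to choose 5 from 31.
Selections with exactly 1 Democrat: choose 1 of the 14 Democrats and 4 of the 17 Republicans, C(14,1)·C(17,4) = 14·2380 = 33320.
Probability = 33320/169911 = 4760/24273.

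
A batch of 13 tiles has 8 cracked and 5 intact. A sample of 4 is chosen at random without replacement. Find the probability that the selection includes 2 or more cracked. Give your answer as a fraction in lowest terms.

There are C(13,4) = 715 ways to choose the 4.
Favorable selections (2 or more cracked): C(8,2)·C(5,2) + C(8,3)·C(5,1) + C(8,4)·C(5,0) = 280 + 280 + 70 = 630.
Probability = 630/715 = 126/143.

126/143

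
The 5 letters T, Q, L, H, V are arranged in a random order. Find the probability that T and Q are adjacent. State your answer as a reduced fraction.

There are 5! = 120 arrangements.
Treat T and Q as a block: 4! arrangements of the blocks × 2 orders within the block = 2·24 = 48.
Probability = 48/120 = 2/5.

2/5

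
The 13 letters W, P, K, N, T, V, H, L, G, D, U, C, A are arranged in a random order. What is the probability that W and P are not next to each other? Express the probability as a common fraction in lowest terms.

11/13

There are 13! = 6227020800 arrangements.
Arrangements with W and P adjacent: 2·12! = 958003200.
So not adjacent: 6227020800 − 958003200 = 5269017600, probability 5269017600/6227020800 = 11/13.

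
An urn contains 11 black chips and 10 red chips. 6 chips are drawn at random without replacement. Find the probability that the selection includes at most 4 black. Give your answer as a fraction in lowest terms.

1171/1292

Total selections: C(21,6) = 54264.
Count the complement (more than 4 black): C(11,5)·C(10,1) + C(11,6)·C(10,0) = 4620 + 462 = 5082.
Probability = 1 − 5082/54264 = 49182/54264 = 1171/1292.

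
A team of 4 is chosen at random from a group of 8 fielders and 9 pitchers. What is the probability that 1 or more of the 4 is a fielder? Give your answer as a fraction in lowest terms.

There are C(17,4) = 2380 ways to choose the 4.
Favorable selections (1 or more fielder): C(8,1)·C(9,3) + C(8,2)·C(9,2) + C(8,3)·C(9,1) + C(8,4)·C(9,0) = 672 + 1008 + 504 + 70 = 2254.
Probability = 2254/2380 = 161/170.

161/170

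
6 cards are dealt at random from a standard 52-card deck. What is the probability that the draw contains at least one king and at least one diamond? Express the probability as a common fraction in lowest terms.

6772177/20358520

There are C(52,6) = 20358520 possible draws.
By inclusion-exclusion on the complements, draws missing all kings or all diamonds: C(48,6) + C(39,6) − C(36,6) = 12271512 + 3262623 − 1947792 = 13586343.
So draws with at least one of each: 20358520 − 13586343 = 6772177, probability 6772177/20358520.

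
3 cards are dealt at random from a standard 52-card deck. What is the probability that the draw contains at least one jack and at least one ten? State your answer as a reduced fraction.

There are C(52,3) = 22100 possible draws.
By inclusion-exclusion on the complements, draws missing all jacks or all tens: C(48,3) + C(48,3) − C(44,3) = 17296 + 17296 − 13244 = 21348.
So draws with at least one of each: 22100 − 21348 = 752, probability 752/22100 = 188/5525.

188/5525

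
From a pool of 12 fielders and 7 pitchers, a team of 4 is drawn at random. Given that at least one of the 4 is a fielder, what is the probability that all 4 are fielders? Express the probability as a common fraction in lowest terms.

Work in counts. Selections with at least one fielder: C(19,4) − C(7,4) = 3876 − 35 = 3841.
Of those, selections where all 4 are fielders: C(12,4) = 495.
Conditional probability = 495/3841.

495/3841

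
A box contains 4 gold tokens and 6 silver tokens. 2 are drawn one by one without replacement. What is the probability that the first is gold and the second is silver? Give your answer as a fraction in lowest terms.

Multiply the conditional probabilities at each draw: 4/10 · 6/9 = 24/90 = 4/15.

4/15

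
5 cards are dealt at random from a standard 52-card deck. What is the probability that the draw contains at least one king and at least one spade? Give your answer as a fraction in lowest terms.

There are C(52,5) = 2598960 possible draws.
By inclusion-exclusion on the complements, draws missing all kings or all spades: C(48,5) + C(39,5) − C(36,5) = 1712304 + 575757 − 376992 = 1911069.
So draws with at least one of each: 2598960 − 1911069 = 687891, probability 687891/2598960 = 229297/866320.

229297/866320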